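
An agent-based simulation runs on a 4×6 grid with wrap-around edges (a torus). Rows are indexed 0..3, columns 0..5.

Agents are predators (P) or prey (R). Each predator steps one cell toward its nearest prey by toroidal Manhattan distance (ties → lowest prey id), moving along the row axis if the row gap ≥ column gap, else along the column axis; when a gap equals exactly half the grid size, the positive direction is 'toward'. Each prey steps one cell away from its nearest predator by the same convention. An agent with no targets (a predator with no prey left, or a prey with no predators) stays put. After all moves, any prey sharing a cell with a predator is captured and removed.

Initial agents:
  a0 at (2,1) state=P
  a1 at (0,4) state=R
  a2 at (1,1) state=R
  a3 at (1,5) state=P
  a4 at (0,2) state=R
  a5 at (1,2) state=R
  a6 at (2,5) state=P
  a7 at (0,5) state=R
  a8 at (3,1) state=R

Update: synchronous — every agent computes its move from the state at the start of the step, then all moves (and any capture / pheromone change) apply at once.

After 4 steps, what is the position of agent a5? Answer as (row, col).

(1, 2)

t=1: a0@(1,1):P a1@(3,4):R a2@(0,1):R a3@(0,5):P a4@(3,2):R a5@(0,2):R a6@(3,5):P a8@(0,1):R
t=2: a0@(0,1):P a1@(3,3):R a2@(3,1):R a3@(3,5):P a4@(2,2):R a5@(3,2):R a6@(3,4):P a8@(3,1):R
t=3: a0@(3,1):P a1@(3,2):R a2@(2,1):R a3@(3,4):P a4@(1,2):R a5@(2,2):R a6@(3,3):P a8@(2,1):R
t=4: a0@(3,2):P a2@(1,1):R a3@(3,3):P a4@(0,2):R a5@(1,2):R a6@(3,2):P a8@(1,1):R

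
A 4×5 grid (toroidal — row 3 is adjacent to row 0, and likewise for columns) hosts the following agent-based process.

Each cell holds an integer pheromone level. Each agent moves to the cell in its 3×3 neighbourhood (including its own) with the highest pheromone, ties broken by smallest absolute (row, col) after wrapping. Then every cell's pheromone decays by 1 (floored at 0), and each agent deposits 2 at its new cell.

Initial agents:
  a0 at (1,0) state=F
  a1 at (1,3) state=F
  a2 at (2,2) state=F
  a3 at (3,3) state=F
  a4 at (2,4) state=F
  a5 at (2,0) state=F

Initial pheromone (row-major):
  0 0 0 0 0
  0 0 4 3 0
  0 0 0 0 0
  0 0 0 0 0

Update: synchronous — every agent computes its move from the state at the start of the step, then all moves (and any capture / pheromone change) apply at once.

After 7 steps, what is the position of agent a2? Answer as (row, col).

t=1: a0@(0,0) a1@(1,2) a2@(1,2) a3@(0,2) a4@(1,3) a5@(1,0) | pheromone: 2 0 2 0 0 / 2 0 7 4 0 / 0 0 0 0 0 / 0 0 0 0 0
t=2: a0@(0,0) a1@(1,2) a2@(1,2) a3@(1,2) a4@(1,2) a5@(0,0) | pheromone: 5 0 1 0 0 / 1 0 14 3 0 / 0 0 0 0 0 / 0 0 0 0 0
t=3: a0@(0,0) a1@(1,2) a2@(1,2) a3@(1,2) a4@(1,2) a5@(0,0) | pheromone: 8 0 0 0 0 / 0 0 21 2 0 / 0 0 0 0 0 / 0 0 0 0 0
t=4: a0@(0,0) a1@(1,2) a2@(1,2) a3@(1,2) a4@(1,2) a5@(0,0) | pheromone: 11 0 0 0 0 / 0 0 28 1 0 / 0 0 0 0 0 / 0 0 0 0 0
t=5: a0@(0,0) a1@(1,2) a2@(1,2) a3@(1,2) a4@(1,2) a5@(0,0) | pheromone: 14 0 0 0 0 / 0 0 35 0 0 / 0 0 0 0 0 / 0 0 0 0 0
t=6: a0@(0,0) a1@(1,2) a2@(1,2) a3@(1,2) a4@(1,2) a5@(0,0) | pheromone: 17 0 0 0 0 / 0 0 42 0 0 / 0 0 0 0 0 / 0 0 0 0 0
t=7: a0@(0,0) a1@(1,2) a2@(1,2) a3@(1,2) a4@(1,2) a5@(0,0) | pheromone: 20 0 0 0 0 / 0 0 49 0 0 / 0 0 0 0 0 / 0 0 0 0 0

(1, 2)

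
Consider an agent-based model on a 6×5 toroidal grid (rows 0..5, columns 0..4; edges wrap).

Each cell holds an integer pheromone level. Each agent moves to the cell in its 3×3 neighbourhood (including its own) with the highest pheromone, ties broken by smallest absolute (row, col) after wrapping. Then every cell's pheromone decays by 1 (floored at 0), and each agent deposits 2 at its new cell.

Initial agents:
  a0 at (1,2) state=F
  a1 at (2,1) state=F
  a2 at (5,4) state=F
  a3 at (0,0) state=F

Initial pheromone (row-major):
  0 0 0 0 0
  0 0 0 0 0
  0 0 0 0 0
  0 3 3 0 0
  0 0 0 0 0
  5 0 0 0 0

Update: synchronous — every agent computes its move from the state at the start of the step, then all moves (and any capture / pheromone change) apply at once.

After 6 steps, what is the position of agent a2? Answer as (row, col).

(5, 0)

t=1: a0@(0,1) a1@(3,1) a2@(5,0) a3@(5,0) | pheromone: 0 2 0 0 0 / 0 0 0 0 0 / 0 0 0 0 0 / 0 4 2 0 0 / 0 0 0 0 0 / 8 0 0 0 0
t=2: a0@(5,0) a1@(3,1) a2@(5,0) a3@(5,0) | pheromone: 0 1 0 0 0 / 0 0 0 0 0 / 0 0 0 0 0 / 0 5 1 0 0 / 0 0 0 0 0 / 13 0 0 0 0
t=3: a0@(5,0) a1@(3,1) a2@(5,0) a3@(5,0) | pheromone: 0 0 0 0 0 / 0 0 0 0 0 / 0 0 0 0 0 / 0 6 0 0 0 / 0 0 0 0 0 / 18 0 0 0 0
t=4: a0@(5,0) a1@(3,1) a2@(5,0) a3@(5,0) | pheromone: 0 0 0 0 0 / 0 0 0 0 0 / 0 0 0 0 0 / 0 7 0 0 0 / 0 0 0 0 0 / 23 0 0 0 0
t=5: a0@(5,0) a1@(3,1) a2@(5,0) a3@(5,0) | pheromone: 0 0 0 0 0 / 0 0 0 0 0 / 0 0 0 0 0 / 0 8 0 0 0 / 0 0 0 0 0 / 28 0 0 0 0
t=6: a0@(5,0) a1@(3,1) a2@(5,0) a3@(5,0) | pheromone: 0 0 0 0 0 / 0 0 0 0 0 / 0 0 0 0 0 / 0 9 0 0 0 / 0 0 0 0 0 / 33 0 0 0 0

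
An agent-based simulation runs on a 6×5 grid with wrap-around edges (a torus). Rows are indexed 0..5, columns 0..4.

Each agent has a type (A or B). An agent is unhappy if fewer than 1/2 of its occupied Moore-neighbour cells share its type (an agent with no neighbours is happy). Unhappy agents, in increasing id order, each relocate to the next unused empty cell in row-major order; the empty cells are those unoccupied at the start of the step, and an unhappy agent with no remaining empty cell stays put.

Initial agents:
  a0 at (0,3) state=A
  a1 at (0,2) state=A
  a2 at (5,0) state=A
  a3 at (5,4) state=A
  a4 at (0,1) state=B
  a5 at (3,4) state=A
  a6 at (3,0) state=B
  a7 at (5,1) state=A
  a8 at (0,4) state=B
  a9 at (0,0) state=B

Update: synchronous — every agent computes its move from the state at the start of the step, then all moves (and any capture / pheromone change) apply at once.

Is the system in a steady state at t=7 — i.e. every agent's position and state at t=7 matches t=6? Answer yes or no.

t=1: a0@(0,3):A a1@(0,2):A a2@(1,0):A a3@(5,4):A a4@(1,1):B a5@(1,2):A a6@(1,3):B a7@(5,1):A a8@(1,4):B a9@(2,0):B
t=2: a0@(0,3):A a1@(0,2):A a2@(0,0):A a3@(5,4):A a4@(0,1):B a5@(1,2):A a6@(0,4):B a7@(5,1):A a8@(1,4):B a9@(2,0):B
t=3: a0@(0,3):A a1@(0,2):A a2@(1,0):A a3@(5,4):A a4@(1,1):B a5@(1,2):A a6@(1,3):B a7@(5,1):A a8@(1,4):B a9@(2,0):B
t=4: a0@(0,3):A a1@(0,2):A a2@(0,0):A a3@(5,4):A a4@(0,1):B a5@(1,2):A a6@(0,4):B a7@(5,1):A a8@(1,4):B a9@(2,0):B
t=5: a0@(0,3):A a1@(0,2):A a2@(1,0):A a3@(5,4):A a4@(1,1):B a5@(1,2):A a6@(1,3):B a7@(5,1):A a8@(1,4):B a9@(2,0):B
t=6: a0@(0,3):A a1@(0,2):A a2@(0,0):A a3@(5,4):A a4@(0,1):B a5@(1,2):A a6@(0,4):B a7@(5,1):A a8@(1,4):B a9@(2,0):B
t=7: a0@(0,3):A a1@(0,2):A a2@(1,0):A a3@(5,4):A a4@(1,1):B a5@(1,2):A a6@(1,3):B a7@(5,1):A a8@(1,4):B a9@(2,0):B

no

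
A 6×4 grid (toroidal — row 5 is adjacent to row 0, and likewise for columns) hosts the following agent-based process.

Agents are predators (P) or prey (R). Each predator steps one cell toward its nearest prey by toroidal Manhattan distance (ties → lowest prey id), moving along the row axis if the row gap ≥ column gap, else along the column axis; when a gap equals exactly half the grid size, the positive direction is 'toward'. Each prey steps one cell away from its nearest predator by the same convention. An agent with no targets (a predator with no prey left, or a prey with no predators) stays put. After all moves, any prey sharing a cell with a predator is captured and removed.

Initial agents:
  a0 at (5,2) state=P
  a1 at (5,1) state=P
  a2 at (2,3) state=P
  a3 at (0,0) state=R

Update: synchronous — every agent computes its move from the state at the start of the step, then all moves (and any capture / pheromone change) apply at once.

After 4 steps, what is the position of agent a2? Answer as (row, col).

t=1: a0@(5,3):P a1@(0,1):P a2@(1,3):P a3@(1,0):R
t=2: a0@(0,3):P a1@(1,1):P a2@(1,0):P
t=3: (unchanged — steady state)

(1, 0)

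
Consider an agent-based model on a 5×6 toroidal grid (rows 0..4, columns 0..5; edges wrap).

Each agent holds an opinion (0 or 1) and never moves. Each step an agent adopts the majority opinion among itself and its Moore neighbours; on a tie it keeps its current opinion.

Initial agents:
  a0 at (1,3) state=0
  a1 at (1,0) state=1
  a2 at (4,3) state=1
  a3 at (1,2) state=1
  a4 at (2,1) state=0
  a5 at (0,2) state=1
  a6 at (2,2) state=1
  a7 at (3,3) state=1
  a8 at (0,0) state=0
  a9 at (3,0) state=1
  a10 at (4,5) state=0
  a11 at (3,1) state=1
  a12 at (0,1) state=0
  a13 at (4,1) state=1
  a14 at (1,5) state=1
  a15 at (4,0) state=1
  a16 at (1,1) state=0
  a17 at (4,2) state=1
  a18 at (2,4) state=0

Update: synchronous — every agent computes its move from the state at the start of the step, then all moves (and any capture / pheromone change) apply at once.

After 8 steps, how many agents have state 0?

t=1: a0@(1,3):1 a1@(1,0):0 a2@(4,3):1 a3@(1,2):0 a4@(2,1):1 a5@(0,2):1 a6@(2,2):1 a7@(3,3):1 a8@(0,0):0 a9@(3,0):1 a10@(4,5):0 a11@(3,1):1 a12@(0,1):1 a13@(4,1):1 a14@(1,5):1 a15@(4,0):1 a16@(1,1):0 a17@(4,2):1 a18@(2,4):0
t=2: a0@(1,3):1 a1@(1,0):0 a2@(4,3):1 a3@(1,2):1 a4@(2,1):1 a5@(0,2):1 a6@(2,2):1 a7@(3,3):1 a8@(0,0):0 a9@(3,0):1 a10@(4,5):0 a11@(3,1):1 a12@(0,1):1 a13@(4,1):1 a14@(1,5):0 a15@(4,0):1 a16@(1,1):0 a17@(4,2):1 a18@(2,4):1
t=3: a0@(1,3):1 a1@(1,0):0 a2@(4,3):1 a3@(1,2):1 a4@(2,1):1 a5@(0,2):1 a6@(2,2):1 a7@(3,3):1 a8@(0,0):0 a9@(3,0):1 a10@(4,5):0 a11@(3,1):1 a12@(0,1):1 a13@(4,1):1 a14@(1,5):0 a15@(4,0):1 a16@(1,1):1 a17@(4,2):1 a18@(2,4):1
t=4: (unchanged — steady state)

4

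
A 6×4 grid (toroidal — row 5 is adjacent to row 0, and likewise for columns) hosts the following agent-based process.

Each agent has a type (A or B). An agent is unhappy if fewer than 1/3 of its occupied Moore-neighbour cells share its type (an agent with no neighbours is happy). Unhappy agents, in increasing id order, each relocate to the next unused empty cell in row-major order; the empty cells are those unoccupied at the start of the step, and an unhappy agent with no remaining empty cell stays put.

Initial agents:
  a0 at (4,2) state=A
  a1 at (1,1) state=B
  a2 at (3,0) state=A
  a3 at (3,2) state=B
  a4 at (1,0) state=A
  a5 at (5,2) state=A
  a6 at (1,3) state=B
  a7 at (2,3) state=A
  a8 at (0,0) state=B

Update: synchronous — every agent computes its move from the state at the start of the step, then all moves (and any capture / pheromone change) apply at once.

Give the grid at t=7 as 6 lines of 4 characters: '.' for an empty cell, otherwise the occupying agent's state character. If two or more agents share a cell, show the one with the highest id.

BB.A
.B.B
...A
A...
..A.
..A.

t=1: a0@(4,2):A a1@(1,1):B a2@(3,0):A a3@(0,1):B a4@(0,2):A a5@(5,2):A a6@(1,3):B a7@(2,3):A a8@(0,0):B
t=2: a0@(4,2):A a1@(1,1):B a2@(3,0):A a3@(0,1):B a4@(0,3):A a5@(5,2):A a6@(1,3):B a7@(2,3):A a8@(0,0):B
t=3: (unchanged — steady state)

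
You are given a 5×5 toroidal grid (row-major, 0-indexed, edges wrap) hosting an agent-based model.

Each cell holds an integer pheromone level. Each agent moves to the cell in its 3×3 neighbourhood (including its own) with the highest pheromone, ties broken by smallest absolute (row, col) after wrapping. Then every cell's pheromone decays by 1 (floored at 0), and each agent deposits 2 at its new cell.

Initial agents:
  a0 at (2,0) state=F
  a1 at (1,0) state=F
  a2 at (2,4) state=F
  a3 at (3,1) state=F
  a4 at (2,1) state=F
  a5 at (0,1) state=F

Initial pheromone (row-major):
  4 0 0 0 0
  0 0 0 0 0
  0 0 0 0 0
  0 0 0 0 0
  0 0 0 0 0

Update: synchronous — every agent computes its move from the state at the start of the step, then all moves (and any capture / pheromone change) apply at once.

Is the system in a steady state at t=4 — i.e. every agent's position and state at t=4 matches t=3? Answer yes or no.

t=1: a0@(1,0) a1@(0,0) a2@(1,0) a3@(2,0) a4@(1,0) a5@(0,0) | pheromone: 7 0 0 0 0 / 6 0 0 0 0 / 2 0 0 0 0 / 0 0 0 0 0 / 0 0 0 0 0
t=2: a0@(0,0) a1@(0,0) a2@(0,0) a3@(1,0) a4@(0,0) a5@(0,0) | pheromone: 16 0 0 0 0 / 7 0 0 0 0 / 1 0 0 0 0 / 0 0 0 0 0 / 0 0 0 0 0
t=3: a0@(0,0) a1@(0,0) a2@(0,0) a3@(0,0) a4@(0,0) a5@(0,0) | pheromone: 27 0 0 0 0 / 6 0 0 0 0 / 0 0 0 0 0 / 0 0 0 0 0 / 0 0 0 0 0
t=4: a0@(0,0) a1@(0,0) a2@(0,0) a3@(0,0) a4@(0,0) a5@(0,0) | pheromone: 38 0 0 0 0 / 5 0 0 0 0 / 0 0 0 0 0 / 0 0 0 0 0 / 0 0 0 0 0

yes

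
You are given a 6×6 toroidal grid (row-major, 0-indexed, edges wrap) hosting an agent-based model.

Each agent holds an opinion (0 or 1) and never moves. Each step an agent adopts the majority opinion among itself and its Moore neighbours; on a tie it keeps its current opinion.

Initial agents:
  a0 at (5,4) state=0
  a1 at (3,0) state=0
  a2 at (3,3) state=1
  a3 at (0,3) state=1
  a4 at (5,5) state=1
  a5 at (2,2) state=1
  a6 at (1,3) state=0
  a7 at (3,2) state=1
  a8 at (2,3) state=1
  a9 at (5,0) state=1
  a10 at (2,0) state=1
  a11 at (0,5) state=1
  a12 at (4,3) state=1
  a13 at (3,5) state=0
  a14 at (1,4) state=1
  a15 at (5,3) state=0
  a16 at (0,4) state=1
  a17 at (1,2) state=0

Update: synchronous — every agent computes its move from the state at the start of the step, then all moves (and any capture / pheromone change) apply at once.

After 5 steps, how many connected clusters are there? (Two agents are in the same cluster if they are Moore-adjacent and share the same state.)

2

t=1: a0@(5,4):1 a1@(3,0):0 a2@(3,3):1 a3@(0,3):0 a4@(5,5):1 a5@(2,2):1 a6@(1,3):1 a7@(3,2):1 a8@(2,3):1 a9@(5,0):1 a10@(2,0):0 a11@(0,5):1 a12@(4,3):1 a13@(3,5):0 a14@(1,4):1 a15@(5,3):1 a16@(0,4):1 a17@(1,2):1
t=2: a0@(5,4):1 a1@(3,0):0 a2@(3,3):1 a3@(0,3):1 a4@(5,5):1 a5@(2,2):1 a6@(1,3):1 a7@(3,2):1 a8@(2,3):1 a9@(5,0):1 a10@(2,0):0 a11@(0,5):1 a12@(4,3):1 a13@(3,5):0 a14@(1,4):1 a15@(5,3):1 a16@(0,4):1 a17@(1,2):1
t=3: (unchanged — steady state)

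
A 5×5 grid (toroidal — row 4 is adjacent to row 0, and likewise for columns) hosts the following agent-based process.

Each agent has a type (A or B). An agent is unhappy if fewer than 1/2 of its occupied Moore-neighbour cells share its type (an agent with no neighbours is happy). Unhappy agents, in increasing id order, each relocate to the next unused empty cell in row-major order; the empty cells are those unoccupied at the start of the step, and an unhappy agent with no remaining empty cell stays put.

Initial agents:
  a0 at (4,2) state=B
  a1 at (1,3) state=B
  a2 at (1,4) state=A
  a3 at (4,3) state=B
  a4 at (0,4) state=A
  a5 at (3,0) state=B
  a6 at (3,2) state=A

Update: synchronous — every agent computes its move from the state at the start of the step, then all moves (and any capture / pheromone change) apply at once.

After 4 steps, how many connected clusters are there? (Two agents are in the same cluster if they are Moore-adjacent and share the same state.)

3

t=1: a0@(4,2):B a1@(0,0):B a2@(1,4):A a3@(0,1):B a4@(0,2):A a5@(3,0):B a6@(0,3):A
t=2: a0@(0,4):B a1@(0,0):B a2@(1,4):A a3@(0,1):B a4@(1,0):A a5@(3,0):B a6@(0,3):A
t=3: a0@(0,2):B a1@(0,0):B a2@(1,4):A a3@(0,1):B a4@(1,1):A a5@(3,0):B a6@(0,3):A
t=4: a0@(0,4):B a1@(1,0):B a2@(1,4):A a3@(0,1):B a4@(1,2):A a5@(3,0):B a6@(0,3):A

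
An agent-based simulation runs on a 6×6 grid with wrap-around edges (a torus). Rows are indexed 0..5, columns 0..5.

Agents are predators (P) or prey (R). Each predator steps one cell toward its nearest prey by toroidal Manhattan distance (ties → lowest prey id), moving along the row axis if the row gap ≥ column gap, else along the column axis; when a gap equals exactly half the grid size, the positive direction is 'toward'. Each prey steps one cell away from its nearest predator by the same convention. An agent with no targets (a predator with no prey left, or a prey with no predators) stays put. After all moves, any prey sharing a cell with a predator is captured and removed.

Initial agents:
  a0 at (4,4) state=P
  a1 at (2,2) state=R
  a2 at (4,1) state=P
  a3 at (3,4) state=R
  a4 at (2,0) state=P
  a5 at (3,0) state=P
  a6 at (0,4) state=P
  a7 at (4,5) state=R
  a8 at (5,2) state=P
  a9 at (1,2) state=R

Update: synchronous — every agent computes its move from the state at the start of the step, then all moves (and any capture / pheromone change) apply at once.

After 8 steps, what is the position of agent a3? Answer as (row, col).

t=1: a0@(3,4):P a1@(2,3):R a2@(4,0):P a3@(2,4):R a4@(2,1):P a5@(3,5):P a6@(1,4):P a8@(0,2):P a9@(2,2):R
t=2: a0@(2,4):P a1@(1,3):R a2@(3,0):P a3@(1,4):R a4@(2,2):P a5@(2,5):P a6@(2,4):P a8@(1,2):P a9@(2,3):R
t=3: a0@(1,4):P a2@(2,0):P a3@(0,4):R a4@(2,3):P a5@(1,5):P a6@(1,4):P a8@(1,3):P a9@(2,2):R
t=4: a0@(0,4):P a2@(2,1):P a3@(5,4):R a4@(2,2):P a5@(0,5):P a6@(0,4):P a8@(0,3):P
t=5: a0@(5,4):P a2@(3,1):P a3@(4,4):R a4@(3,2):P a5@(5,5):P a6@(5,4):P a8@(5,3):P
t=6: a0@(4,4):P a2@(3,2):P a3@(3,4):R a4@(3,3):P a5@(4,5):P a6@(4,4):P a8@(4,3):P
t=7: a0@(3,4):P a2@(3,3):P a3@(2,4):R a4@(3,4):P a5@(3,5):P a6@(3,4):P a8@(3,3):P
t=8: a0@(2,4):P a2@(2,3):P a3@(1,4):R a4@(2,4):P a5@(2,5):P a6@(2,4):P a8@(2,3):P

(1, 4)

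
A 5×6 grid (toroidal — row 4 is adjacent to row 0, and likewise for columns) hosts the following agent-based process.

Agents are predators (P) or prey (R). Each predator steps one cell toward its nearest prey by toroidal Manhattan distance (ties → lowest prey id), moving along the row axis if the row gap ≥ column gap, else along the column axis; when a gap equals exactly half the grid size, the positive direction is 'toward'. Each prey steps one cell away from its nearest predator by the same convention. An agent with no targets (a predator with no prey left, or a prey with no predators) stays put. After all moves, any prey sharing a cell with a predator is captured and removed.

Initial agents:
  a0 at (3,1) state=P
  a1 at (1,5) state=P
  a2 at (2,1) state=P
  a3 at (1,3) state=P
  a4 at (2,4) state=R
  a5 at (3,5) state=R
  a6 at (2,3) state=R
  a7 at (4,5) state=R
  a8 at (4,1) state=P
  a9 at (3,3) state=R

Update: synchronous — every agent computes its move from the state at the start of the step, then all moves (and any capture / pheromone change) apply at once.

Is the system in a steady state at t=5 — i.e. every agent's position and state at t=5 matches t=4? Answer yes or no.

t=1: a0@(3,0):P a1@(2,5):P a2@(2,2):P a3@(2,3):P a4@(3,4):R a5@(3,4):R a6@(3,3):R a7@(3,5):R a8@(4,0):P a9@(3,4):R
t=2: a0@(3,5):P a1@(3,5):P a2@(3,2):P a3@(3,3):P a6@(4,3):R a7@(3,4):R a8@(3,0):P
t=3: a0@(3,4):P a1@(3,4):P a2@(4,2):P a3@(4,3):P a6@(0,3):R a7@(3,3):R a8@(3,5):P
t=4: a0@(3,3):P a1@(3,3):P a2@(0,2):P a3@(0,3):P a6@(1,3):R a7@(3,2):R a8@(3,4):P
t=5: a0@(3,2):P a1@(3,2):P a2@(1,2):P a3@(1,3):P a6@(2,3):R a7@(3,1):R a8@(3,3):P

no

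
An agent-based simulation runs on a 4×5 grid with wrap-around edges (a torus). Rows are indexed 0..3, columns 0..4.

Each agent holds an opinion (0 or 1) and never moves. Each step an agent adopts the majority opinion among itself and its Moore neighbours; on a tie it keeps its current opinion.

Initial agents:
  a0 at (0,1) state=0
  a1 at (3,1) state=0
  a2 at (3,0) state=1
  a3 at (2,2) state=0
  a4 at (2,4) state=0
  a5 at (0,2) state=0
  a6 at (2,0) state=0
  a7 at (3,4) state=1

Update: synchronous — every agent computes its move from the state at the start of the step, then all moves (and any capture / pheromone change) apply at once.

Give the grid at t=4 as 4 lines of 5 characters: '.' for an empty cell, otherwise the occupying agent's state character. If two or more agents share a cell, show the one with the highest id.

t=1: a0@(0,1):0 a1@(3,1):0 a2@(3,0):0 a3@(2,2):0 a4@(2,4):0 a5@(0,2):0 a6@(2,0):0 a7@(3,4):1
t=2: a0@(0,1):0 a1@(3,1):0 a2@(3,0):0 a3@(2,2):0 a4@(2,4):0 a5@(0,2):0 a6@(2,0):0 a7@(3,4):0
t=3: (unchanged — steady state)

.00..
.....
0.0.0
00..0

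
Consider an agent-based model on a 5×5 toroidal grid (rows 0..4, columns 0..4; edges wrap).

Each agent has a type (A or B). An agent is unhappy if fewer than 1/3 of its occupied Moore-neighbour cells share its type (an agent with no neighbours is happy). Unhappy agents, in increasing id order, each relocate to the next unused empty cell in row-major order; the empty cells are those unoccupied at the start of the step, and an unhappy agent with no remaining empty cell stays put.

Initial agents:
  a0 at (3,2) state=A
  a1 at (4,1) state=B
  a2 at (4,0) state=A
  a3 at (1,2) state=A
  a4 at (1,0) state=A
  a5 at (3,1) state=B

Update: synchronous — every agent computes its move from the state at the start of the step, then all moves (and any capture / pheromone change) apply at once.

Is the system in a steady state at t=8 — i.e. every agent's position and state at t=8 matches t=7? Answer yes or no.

yes

t=1: a0@(0,0):A a1@(4,1):B a2@(0,1):A a3@(1,2):A a4@(1,0):A a5@(3,1):B
t=2: (unchanged — steady state)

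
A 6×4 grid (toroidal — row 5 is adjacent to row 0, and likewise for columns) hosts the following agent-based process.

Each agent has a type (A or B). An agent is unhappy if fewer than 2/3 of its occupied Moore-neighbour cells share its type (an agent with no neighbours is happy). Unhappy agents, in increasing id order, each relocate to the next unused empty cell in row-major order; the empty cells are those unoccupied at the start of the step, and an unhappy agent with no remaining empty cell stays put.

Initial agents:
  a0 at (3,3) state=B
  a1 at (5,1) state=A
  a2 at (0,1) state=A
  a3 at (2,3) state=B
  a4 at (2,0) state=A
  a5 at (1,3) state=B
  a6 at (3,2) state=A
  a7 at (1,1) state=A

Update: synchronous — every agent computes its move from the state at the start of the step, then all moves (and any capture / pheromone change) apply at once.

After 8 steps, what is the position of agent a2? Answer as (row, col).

(2, 0)

t=1: a0@(0,0):B a1@(5,1):A a2@(0,1):A a3@(0,2):B a4@(0,3):A a5@(1,0):B a6@(1,2):A a7@(1,1):A
t=2: a0@(1,3):B a1@(2,0):A a2@(2,1):A a3@(2,2):B a4@(2,3):A a5@(3,0):B a6@(1,2):A a7@(3,1):A
t=3: a0@(0,0):B a1@(0,1):A a2@(0,2):A a3@(0,3):B a4@(1,0):A a5@(1,1):B a6@(3,2):A a7@(3,3):A
t=4: a0@(1,2):B a1@(1,3):A a2@(2,0):A a3@(2,1):B a4@(2,2):A a5@(2,3):B a6@(3,2):A a7@(3,3):A
t=5: a0@(0,0):B a1@(0,1):A a2@(0,2):A a3@(0,3):B a4@(1,0):A a5@(1,1):B a6@(3,0):A a7@(3,3):A
t=6: a0@(1,2):B a1@(1,3):A a2@(2,0):A a3@(2,1):B a4@(2,2):A a5@(2,3):B a6@(3,0):A a7@(3,3):A
t=7: a0@(0,0):B a1@(0,1):A a2@(0,2):A a3@(0,3):B a4@(1,0):A a5@(1,1):B a6@(3,1):A a7@(3,3):A
t=8: a0@(1,2):B a1@(1,3):A a2@(2,0):A a3@(2,1):B a4@(2,2):A a5@(2,3):B a6@(3,1):A a7@(3,3):A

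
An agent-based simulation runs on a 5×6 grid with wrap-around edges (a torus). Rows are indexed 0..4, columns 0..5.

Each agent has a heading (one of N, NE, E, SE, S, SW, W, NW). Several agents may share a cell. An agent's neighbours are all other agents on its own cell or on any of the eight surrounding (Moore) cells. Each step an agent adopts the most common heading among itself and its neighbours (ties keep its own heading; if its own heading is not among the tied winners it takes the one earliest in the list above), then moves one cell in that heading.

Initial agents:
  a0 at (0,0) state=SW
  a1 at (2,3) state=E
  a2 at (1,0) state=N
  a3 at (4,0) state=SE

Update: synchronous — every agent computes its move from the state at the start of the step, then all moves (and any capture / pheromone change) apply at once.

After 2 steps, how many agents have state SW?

t=1: a0@(1,5):SW a1@(2,4):E a2@(0,0):N a3@(0,1):SE
t=2: a0@(2,4):SW a1@(2,5):E a2@(4,0):N a3@(1,2):SE

1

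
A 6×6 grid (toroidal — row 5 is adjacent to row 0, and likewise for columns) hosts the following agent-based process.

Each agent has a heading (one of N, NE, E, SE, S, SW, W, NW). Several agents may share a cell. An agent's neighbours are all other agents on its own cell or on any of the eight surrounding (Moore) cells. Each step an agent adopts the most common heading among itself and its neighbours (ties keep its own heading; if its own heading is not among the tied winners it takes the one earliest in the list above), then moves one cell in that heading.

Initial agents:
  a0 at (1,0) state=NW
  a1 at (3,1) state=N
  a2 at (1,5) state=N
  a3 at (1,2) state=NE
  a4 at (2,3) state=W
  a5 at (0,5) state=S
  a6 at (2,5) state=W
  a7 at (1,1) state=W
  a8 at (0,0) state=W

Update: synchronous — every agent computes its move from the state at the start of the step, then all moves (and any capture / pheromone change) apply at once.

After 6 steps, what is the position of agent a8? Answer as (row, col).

(0, 0)

t=1: a0@(1,5):W a1@(2,1):N a2@(1,4):W a3@(1,1):W a4@(2,2):W a5@(1,5):S a6@(2,4):W a7@(1,0):W a8@(0,5):W
t=2: a0@(1,4):W a1@(2,0):W a2@(1,3):W a3@(1,0):W a4@(2,1):W a5@(1,4):W a6@(2,3):W a7@(1,5):W a8@(0,4):W
t=3: a0@(1,3):W a1@(2,5):W a2@(1,2):W a3@(1,5):W a4@(2,0):W a5@(1,3):W a6@(2,2):W a7@(1,4):W a8@(0,3):W
t=4: a0@(1,2):W a1@(2,4):W a2@(1,1):W a3@(1,4):W a4@(2,5):W a5@(1,2):W a6@(2,1):W a7@(1,3):W a8@(0,2):W
t=5: a0@(1,1):W a1@(2,3):W a2@(1,0):W a3@(1,3):W a4@(2,4):W a5@(1,1):W a6@(2,0):W a7@(1,2):W a8@(0,1):W
t=6: a0@(1,0):W a1@(2,2):W a2@(1,5):W a3@(1,2):W a4@(2,3):W a5@(1,0):W a6@(2,5):W a7@(1,1):W a8@(0,0):W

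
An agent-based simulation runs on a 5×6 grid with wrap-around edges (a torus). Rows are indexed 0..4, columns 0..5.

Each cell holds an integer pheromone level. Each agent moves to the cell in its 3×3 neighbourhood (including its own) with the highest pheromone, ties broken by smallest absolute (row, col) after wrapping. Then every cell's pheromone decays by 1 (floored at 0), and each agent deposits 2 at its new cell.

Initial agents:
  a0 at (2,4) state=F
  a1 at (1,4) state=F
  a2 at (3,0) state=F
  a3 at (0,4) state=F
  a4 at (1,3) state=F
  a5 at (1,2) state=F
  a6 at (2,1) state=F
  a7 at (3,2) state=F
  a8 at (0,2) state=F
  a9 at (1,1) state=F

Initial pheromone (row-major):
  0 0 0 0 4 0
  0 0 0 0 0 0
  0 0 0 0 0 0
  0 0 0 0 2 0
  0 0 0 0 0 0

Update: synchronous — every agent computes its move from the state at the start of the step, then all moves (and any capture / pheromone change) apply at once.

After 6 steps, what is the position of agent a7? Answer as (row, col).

(0, 1)

t=1: a0@(3,4) a1@(0,4) a2@(2,0) a3@(0,4) a4@(0,4) a5@(0,1) a6@(1,0) a7@(2,1) a8@(0,1) a9@(0,0) | pheromone: 2 4 0 0 9 0 / 2 0 0 0 0 0 / 2 2 0 0 0 0 / 0 0 0 0 3 0 / 0 0 0 0 0 0
t=2: a0@(3,4) a1@(0,4) a2@(1,0) a3@(0,4) a4@(0,4) a5@(0,1) a6@(0,1) a7@(1,0) a8@(0,1) a9@(0,1) | pheromone: 1 11 0 0 14 0 / 5 0 0 0 0 0 / 1 1 0 0 0 0 / 0 0 0 0 4 0 / 0 0 0 0 0 0
t=3: a0@(3,4) a1@(0,4) a2@(0,1) a3@(0,4) a4@(0,4) a5@(0,1) a6@(0,1) a7@(0,1) a8@(0,1) a9@(0,1) | pheromone: 0 22 0 0 19 0 / 4 0 0 0 0 0 / 0 0 0 0 0 0 / 0 0 0 0 5 0 / 0 0 0 0 0 0
t=4: a0@(3,4) a1@(0,4) a2@(0,1) a3@(0,4) a4@(0,4) a5@(0,1) a6@(0,1) a7@(0,1) a8@(0,1) a9@(0,1) | pheromone: 0 33 0 0 24 0 / 3 0 0 0 0 0 / 0 0 0 0 0 0 / 0 0 0 0 6 0 / 0 0 0 0 0 0
t=5: a0@(3,4) a1@(0,4) a2@(0,1) a3@(0,4) a4@(0,4) a5@(0,1) a6@(0,1) a7@(0,1) a8@(0,1) a9@(0,1) | pheromone: 0 44 0 0 29 0 / 2 0 0 0 0 0 / 0 0 0 0 0 0 / 0 0 0 0 7 0 / 0 0 0 0 0 0
t=6: a0@(3,4) a1@(0,4) a2@(0,1) a3@(0,4) a4@(0,4) a5@(0,1) a6@(0,1) a7@(0,1) a8@(0,1) a9@(0,1) | pheromone: 0 55 0 0 34 0 / 1 0 0 0 0 0 / 0 0 0 0 0 0 / 0 0 0 0 8 0 / 0 0 0 0 0 0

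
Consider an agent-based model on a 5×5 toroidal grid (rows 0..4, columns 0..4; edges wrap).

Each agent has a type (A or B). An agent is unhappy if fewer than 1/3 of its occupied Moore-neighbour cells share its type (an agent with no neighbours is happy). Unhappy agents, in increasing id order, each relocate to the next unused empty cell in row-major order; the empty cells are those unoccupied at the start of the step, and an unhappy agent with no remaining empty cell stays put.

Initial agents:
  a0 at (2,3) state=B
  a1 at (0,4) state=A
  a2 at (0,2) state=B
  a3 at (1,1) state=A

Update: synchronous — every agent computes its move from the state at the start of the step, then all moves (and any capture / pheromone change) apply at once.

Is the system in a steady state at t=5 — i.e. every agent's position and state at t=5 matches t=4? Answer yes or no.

yes

t=1: a0@(2,3):B a1@(0,4):A a2@(0,0):B a3@(0,1):A
t=2: a0@(2,3):B a1@(0,2):A a2@(0,3):B a3@(1,0):A
t=3: a0@(2,3):B a1@(0,0):A a2@(0,1):B a3@(1,0):A
t=4: a0@(2,3):B a1@(0,0):A a2@(0,2):B a3@(1,0):A
t=5: (unchanged — steady state)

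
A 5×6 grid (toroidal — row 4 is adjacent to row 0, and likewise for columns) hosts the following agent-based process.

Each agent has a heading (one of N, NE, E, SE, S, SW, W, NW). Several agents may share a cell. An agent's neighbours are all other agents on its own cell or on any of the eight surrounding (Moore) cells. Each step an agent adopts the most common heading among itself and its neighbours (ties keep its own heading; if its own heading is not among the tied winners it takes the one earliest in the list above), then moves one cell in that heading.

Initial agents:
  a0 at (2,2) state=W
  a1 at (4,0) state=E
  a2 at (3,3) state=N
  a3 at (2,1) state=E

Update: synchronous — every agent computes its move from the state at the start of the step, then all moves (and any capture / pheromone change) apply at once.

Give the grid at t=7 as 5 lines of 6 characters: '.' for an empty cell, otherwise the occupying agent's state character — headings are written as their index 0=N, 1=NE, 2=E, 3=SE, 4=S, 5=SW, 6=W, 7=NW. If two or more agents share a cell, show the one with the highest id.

t=1: a0@(2,1):W a1@(4,1):E a2@(2,3):N a3@(2,2):E
t=2: a0@(2,0):W a1@(4,2):E a2@(1,3):N a3@(2,3):E
t=3: a0@(2,5):W a1@(4,3):E a2@(0,3):N a3@(2,4):E
t=4: a0@(2,4):W a1@(4,4):E a2@(4,3):N a3@(2,5):E
t=5: a0@(2,3):W a1@(4,5):E a2@(3,3):N a3@(2,0):E
t=6: a0@(2,2):W a1@(4,0):E a2@(2,3):N a3@(2,1):E
t=7: a0@(2,1):W a1@(4,1):E a2@(1,3):N a3@(2,2):E

......
...0..
.62...
......
.2....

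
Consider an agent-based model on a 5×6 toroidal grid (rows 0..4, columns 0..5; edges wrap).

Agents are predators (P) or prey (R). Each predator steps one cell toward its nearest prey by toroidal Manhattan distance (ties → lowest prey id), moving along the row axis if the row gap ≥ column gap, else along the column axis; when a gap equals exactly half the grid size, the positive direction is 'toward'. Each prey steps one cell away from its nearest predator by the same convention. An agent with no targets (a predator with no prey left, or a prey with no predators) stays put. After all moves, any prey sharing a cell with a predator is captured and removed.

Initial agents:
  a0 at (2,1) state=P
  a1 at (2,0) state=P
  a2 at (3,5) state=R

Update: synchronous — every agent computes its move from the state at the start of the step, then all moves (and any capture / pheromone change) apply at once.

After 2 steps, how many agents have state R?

t=1: a0@(2,0):P a1@(3,0):P a2@(4,5):R
t=2: a0@(3,0):P a1@(4,0):P a2@(0,5):R

1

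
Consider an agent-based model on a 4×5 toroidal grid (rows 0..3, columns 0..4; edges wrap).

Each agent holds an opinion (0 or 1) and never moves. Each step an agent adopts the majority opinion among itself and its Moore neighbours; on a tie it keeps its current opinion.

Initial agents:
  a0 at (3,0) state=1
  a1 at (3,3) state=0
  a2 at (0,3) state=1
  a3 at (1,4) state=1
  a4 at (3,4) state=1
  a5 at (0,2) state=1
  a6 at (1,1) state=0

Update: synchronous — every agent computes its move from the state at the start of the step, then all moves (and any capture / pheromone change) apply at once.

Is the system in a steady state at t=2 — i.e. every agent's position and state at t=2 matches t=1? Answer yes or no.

yes

t=1: a0@(3,0):1 a1@(3,3):1 a2@(0,3):1 a3@(1,4):1 a4@(3,4):1 a5@(0,2):1 a6@(1,1):0
t=2: (unchanged — steady state)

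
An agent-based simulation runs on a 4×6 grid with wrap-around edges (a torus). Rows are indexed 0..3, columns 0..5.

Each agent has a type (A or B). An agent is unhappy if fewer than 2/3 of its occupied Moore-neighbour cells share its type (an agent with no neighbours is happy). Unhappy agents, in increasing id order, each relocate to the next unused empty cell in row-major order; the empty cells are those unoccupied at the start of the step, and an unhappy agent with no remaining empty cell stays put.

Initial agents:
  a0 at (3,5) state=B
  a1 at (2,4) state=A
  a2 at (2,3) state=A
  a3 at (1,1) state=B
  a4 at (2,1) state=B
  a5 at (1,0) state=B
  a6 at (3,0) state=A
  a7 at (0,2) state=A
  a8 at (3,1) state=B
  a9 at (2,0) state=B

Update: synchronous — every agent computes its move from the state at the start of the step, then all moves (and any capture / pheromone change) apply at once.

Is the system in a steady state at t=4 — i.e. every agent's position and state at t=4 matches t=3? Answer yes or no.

t=1: a0@(0,0):B a1@(0,1):A a2@(2,3):A a3@(1,1):B a4@(2,1):B a5@(1,0):B a6@(0,3):A a7@(0,4):A a8@(0,5):B a9@(2,0):B
t=2: a0@(0,0):B a1@(0,2):A a2@(2,3):A a3@(1,1):B a4@(2,1):B a5@(1,0):B a6@(0,3):A a7@(1,2):A a8@(0,5):B a9@(2,0):B
t=3: a0@(0,0):B a1@(0,2):A a2@(2,3):A a3@(1,1):B a4@(2,1):B a5@(1,0):B a6@(0,3):A a7@(0,1):A a8@(0,5):B a9@(2,0):B
t=4: a0@(0,0):B a1@(0,2):A a2@(2,3):A a3@(1,1):B a4@(2,1):B a5@(1,0):B a6@(0,3):A a7@(0,4):A a8@(0,5):B a9@(2,0):B

no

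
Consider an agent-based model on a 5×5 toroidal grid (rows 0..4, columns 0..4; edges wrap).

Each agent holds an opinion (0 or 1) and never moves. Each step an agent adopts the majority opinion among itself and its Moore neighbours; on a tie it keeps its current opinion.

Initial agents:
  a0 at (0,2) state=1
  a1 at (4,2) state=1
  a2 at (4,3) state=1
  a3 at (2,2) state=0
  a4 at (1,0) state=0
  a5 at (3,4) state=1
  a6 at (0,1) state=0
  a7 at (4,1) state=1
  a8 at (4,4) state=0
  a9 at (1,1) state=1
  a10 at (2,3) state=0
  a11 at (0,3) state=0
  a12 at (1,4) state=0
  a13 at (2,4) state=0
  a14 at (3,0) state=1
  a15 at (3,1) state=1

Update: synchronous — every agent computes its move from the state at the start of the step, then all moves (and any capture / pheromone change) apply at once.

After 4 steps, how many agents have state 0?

t=1: a0@(0,2):1 a1@(4,2):1 a2@(4,3):1 a3@(2,2):0 a4@(1,0):0 a5@(3,4):1 a6@(0,1):1 a7@(4,1):1 a8@(4,4):1 a9@(1,1):0 a10@(2,3):0 a11@(0,3):0 a12@(1,4):0 a13@(2,4):0 a14@(3,0):1 a15@(3,1):1
t=2: a0@(0,2):1 a1@(4,2):1 a2@(4,3):1 a3@(2,2):0 a4@(1,0):0 a5@(3,4):1 a6@(0,1):1 a7@(4,1):1 a8@(4,4):1 a9@(1,1):0 a10@(2,3):0 a11@(0,3):1 a12@(1,4):0 a13@(2,4):0 a14@(3,0):1 a15@(3,1):1
t=3: (unchanged — steady state)

6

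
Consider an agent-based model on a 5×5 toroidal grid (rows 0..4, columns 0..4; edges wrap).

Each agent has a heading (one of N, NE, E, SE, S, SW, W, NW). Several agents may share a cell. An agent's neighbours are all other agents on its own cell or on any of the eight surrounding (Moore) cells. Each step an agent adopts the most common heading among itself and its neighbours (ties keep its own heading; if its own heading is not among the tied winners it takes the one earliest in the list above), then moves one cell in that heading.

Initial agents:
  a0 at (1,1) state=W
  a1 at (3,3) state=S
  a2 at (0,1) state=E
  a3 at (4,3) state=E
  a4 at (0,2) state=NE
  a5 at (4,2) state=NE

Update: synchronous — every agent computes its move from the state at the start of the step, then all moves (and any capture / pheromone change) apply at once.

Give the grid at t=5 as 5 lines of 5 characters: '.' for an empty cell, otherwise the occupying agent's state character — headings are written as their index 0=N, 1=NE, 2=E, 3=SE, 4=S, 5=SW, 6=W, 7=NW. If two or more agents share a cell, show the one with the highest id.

.11..
.....
.....
..1..
..11.

t=1: a0@(1,0):W a1@(4,3):S a2@(4,2):NE a3@(3,4):NE a4@(4,3):NE a5@(3,3):NE
t=2: a0@(1,4):W a1@(3,4):NE a2@(3,3):NE a3@(2,0):NE a4@(3,4):NE a5@(2,4):NE
t=3: a0@(0,0):NE a1@(2,0):NE a2@(2,4):NE a3@(1,1):NE a4@(2,0):NE a5@(1,0):NE
t=4: a0@(4,1):NE a1@(1,1):NE a2@(1,0):NE a3@(0,2):NE a4@(1,1):NE a5@(0,1):NE
t=5: a0@(3,2):NE a1@(0,2):NE a2@(0,1):NE a3@(4,3):NE a4@(0,2):NE a5@(4,2):NE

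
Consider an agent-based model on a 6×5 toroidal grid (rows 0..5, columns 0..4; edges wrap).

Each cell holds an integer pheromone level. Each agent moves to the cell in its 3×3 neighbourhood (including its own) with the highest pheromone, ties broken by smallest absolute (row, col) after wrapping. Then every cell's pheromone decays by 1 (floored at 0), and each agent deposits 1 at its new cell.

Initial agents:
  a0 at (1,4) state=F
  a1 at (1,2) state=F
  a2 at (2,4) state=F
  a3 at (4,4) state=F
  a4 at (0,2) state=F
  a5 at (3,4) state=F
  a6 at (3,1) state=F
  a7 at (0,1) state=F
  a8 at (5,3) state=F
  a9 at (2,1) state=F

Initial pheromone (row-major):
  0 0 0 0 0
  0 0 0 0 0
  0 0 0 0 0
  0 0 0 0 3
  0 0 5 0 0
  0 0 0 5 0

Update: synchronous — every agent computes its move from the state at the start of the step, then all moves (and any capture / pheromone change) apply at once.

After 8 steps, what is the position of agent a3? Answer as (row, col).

t=1: a0@(0,0) a1@(0,1) a2@(3,4) a3@(5,3) a4@(5,3) a5@(3,4) a6@(4,2) a7@(0,0) a8@(4,2) a9@(1,0) | pheromone: 2 1 0 0 0 / 1 0 0 0 0 / 0 0 0 0 0 / 0 0 0 0 4 / 0 0 6 0 0 / 0 0 0 6 0
t=2: a0@(0,0) a1@(0,0) a2@(3,4) a3@(4,2) a4@(4,2) a5@(3,4) a6@(4,2) a7@(0,0) a8@(4,2) a9@(0,0) | pheromone: 5 0 0 0 0 / 0 0 0 0 0 / 0 0 0 0 0 / 0 0 0 0 5 / 0 0 9 0 0 / 0 0 0 5 0
t=3: a0@(0,0) a1@(0,0) a2@(3,4) a3@(4,2) a4@(4,2) a5@(3,4) a6@(4,2) a7@(0,0) a8@(4,2) a9@(0,0) | pheromone: 8 0 0 0 0 / 0 0 0 0 0 / 0 0 0 0 0 / 0 0 0 0 6 / 0 0 12 0 0 / 0 0 0 4 0
t=4: a0@(0,0) a1@(0,0) a2@(3,4) a3@(4,2) a4@(4,2) a5@(3,4) a6@(4,2) a7@(0,0) a8@(4,2) a9@(0,0) | pheromone: 11 0 0 0 0 / 0 0 0 0 0 / 0 0 0 0 0 / 0 0 0 0 7 / 0 0 15 0 0 / 0 0 0 3 0
t=5: a0@(0,0) a1@(0,0) a2@(3,4) a3@(4,2) a4@(4,2) a5@(3,4) a6@(4,2) a7@(0,0) a8@(4,2) a9@(0,0) | pheromone: 14 0 0 0 0 / 0 0 0 0 0 / 0 0 0 0 0 / 0 0 0 0 8 / 0 0 18 0 0 / 0 0 0 2 0
t=6: a0@(0,0) a1@(0,0) a2@(3,4) a3@(4,2) a4@(4,2) a5@(3,4) a6@(4,2) a7@(0,0) a8@(4,2) a9@(0,0) | pheromone: 17 0 0 0 0 / 0 0 0 0 0 / 0 0 0 0 0 / 0 0 0 0 9 / 0 0 21 0 0 / 0 0 0 1 0
t=7: a0@(0,0) a1@(0,0) a2@(3,4) a3@(4,2) a4@(4,2) a5@(3,4) a6@(4,2) a7@(0,0) a8@(4,2) a9@(0,0) | pheromone: 20 0 0 0 0 / 0 0 0 0 0 / 0 0 0 0 0 / 0 0 0 0 10 / 0 0 24 0 0 / 0 0 0 0 0
t=8: a0@(0,0) a1@(0,0) a2@(3,4) a3@(4,2) a4@(4,2) a5@(3,4) a6@(4,2) a7@(0,0) a8@(4,2) a9@(0,0) | pheromone: 23 0 0 0 0 / 0 0 0 0 0 / 0 0 0 0 0 / 0 0 0 0 11 / 0 0 27 0 0 / 0 0 0 0 0

(4, 2)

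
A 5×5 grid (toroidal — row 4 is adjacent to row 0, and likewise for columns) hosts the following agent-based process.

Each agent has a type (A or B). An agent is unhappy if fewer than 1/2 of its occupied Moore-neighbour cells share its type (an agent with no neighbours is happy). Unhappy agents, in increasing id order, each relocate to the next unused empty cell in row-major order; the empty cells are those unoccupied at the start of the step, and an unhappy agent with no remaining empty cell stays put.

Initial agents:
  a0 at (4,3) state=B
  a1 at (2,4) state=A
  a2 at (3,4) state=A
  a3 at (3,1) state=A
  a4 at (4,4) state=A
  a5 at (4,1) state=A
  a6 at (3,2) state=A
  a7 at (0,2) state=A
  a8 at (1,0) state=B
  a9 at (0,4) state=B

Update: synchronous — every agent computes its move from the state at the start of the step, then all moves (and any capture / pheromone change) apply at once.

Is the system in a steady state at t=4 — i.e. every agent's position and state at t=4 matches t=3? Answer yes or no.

yes

t=1: a0@(0,0):B a1@(2,4):A a2@(3,4):A a3@(3,1):A a4@(0,1):A a5@(4,1):A a6@(3,2):A a7@(0,2):A a8@(1,0):B a9@(0,4):B
t=2: (unchanged — steady state)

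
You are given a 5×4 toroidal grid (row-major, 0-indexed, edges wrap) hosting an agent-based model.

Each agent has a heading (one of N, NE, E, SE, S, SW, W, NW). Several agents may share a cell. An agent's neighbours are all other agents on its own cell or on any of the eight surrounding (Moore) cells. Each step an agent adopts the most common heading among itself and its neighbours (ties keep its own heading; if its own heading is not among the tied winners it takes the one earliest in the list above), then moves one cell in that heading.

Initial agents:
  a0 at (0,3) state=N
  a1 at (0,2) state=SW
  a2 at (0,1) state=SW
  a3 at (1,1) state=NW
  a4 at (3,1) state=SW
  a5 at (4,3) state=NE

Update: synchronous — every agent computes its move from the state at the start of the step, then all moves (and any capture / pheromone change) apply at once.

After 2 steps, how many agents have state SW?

5

t=1: a0@(4,3):N a1@(1,1):SW a2@(1,0):SW a3@(2,0):SW a4@(4,0):SW a5@(3,0):NE
t=2: a0@(3,3):N a1@(2,0):SW a2@(2,3):SW a3@(3,3):SW a4@(0,3):SW a5@(4,3):SW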